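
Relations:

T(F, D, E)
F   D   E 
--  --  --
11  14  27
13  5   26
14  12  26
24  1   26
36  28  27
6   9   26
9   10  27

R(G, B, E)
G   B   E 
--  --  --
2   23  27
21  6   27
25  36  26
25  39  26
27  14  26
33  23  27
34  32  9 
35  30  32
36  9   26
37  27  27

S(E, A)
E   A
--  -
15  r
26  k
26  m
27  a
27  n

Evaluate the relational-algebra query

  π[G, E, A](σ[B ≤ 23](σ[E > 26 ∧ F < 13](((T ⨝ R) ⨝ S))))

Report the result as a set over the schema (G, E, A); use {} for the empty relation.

T ⋈ R (natural join on E): {(11, 14, 27, 2, 23), (11, 14, 27, 21, 6), (11, 14, 27, 33, 23), (11, 14, 27, 37, 27), (13, 5, 26, 25, 36), (13, 5, 26, 25, 39), (13, 5, 26, 27, 14), (13, 5, 26, 36, 9), (14, 12, 26, 25, 36), (14, 12, 26, 25, 39), (14, 12, 26, 27, 14), (14, 12, 26, 36, 9), (24, 1, 26, 25, 36), (24, 1, 26, 25, 39), (24, 1, 26, 27, 14), (24, 1, 26, 36, 9), (36, 28, 27, 2, 23), (36, 28, 27, 21, 6), (36, 28, 27, 33, 23), (36, 28, 27, 37, 27), (6, 9, 26, 25, 36), (6, 9, 26, 25, 39), (6, 9, 26, 27, 14), (6, 9, 26, 36, 9), (9, 10, 27, 2, 23), (9, 10, 27, 21, 6), (9, 10, 27, 33, 23), (9, 10, 27, 37, 27)}
(T ⨝ R) ⋈ S (natural join on E): {(11, 14, 27, 2, 23, a), (11, 14, 27, 2, 23, n), (11, 14, 27, 21, 6, a), (11, 14, 27, 21, 6, n), (11, 14, 27, 33, 23, a), (11, 14, 27, 33, 23, n), (11, 14, 27, 37, 27, a), (11, 14, 27, 37, 27, n), (13, 5, 26, 25, 36, k), (13, 5, 26, 25, 36, m), (13, 5, 26, 25, 39, k), (13, 5, 26, 25, 39, m), (13, 5, 26, 27, 14, k), (13, 5, 26, 27, 14, m), (13, 5, 26, 36, 9, k), (13, 5, 26, 36, 9, m), (14, 12, 26, 25, 36, k), (14, 12, 26, 25, 36, m), (14, 12, 26, 25, 39, k), (14, 12, 26, 25, 39, m), (14, 12, 26, 27, 14, k), (14, 12, 26, 27, 14, m), (14, 12, 26, 36, 9, k), (14, 12, 26, 36, 9, m), (24, 1, 26, 25, 36, k), (24, 1, 26, 25, 36, m), (24, 1, 26, 25, 39, k), (24, 1, 26, 25, 39, m), (24, 1, 26, 27, 14, k), (24, 1, 26, 27, 14, m), (24, 1, 26, 36, 9, k), (24, 1, 26, 36, 9, m), (36, 28, 27, 2, 23, a), (36, 28, 27, 2, 23, n), (36, 28, 27, 21, 6, a), (36, 28, 27, 21, 6, n), (36, 28, 27, 33, 23, a), (36, 28, 27, 33, 23, n), (36, 28, 27, 37, 27, a), (36, 28, 27, 37, 27, n), (6, 9, 26, 25, 36, k), (6, 9, 26, 25, 36, m), (6, 9, 26, 25, 39, k), (6, 9, 26, 25, 39, m), (6, 9, 26, 27, 14, k), (6, 9, 26, 27, 14, m), (6, 9, 26, 36, 9, k), (6, 9, 26, 36, 9, m), (9, 10, 27, 2, 23, a), (9, 10, 27, 2, 23, n), (9, 10, 27, 21, 6, a), (9, 10, 27, 21, 6, n), (9, 10, 27, 33, 23, a), (9, 10, 27, 33, 23, n), (9, 10, 27, 37, 27, a), (9, 10, 27, 37, 27, n)}
Apply σ_{E > 26 ∧ F < 13}; surviving tuples: {(11, 14, 27, 2, 23, a), (11, 14, 27, 2, 23, n), (11, 14, 27, 21, 6, a), (11, 14, 27, 21, 6, n), (11, 14, 27, 33, 23, a), (11, 14, 27, 33, 23, n), (11, 14, 27, 37, 27, a), (11, 14, 27, 37, 27, n), (9, 10, 27, 2, 23, a), (9, 10, 27, 2, 23, n), (9, 10, 27, 21, 6, a), (9, 10, 27, 21, 6, n), (9, 10, 27, 33, 23, a), (9, 10, 27, 33, 23, n), (9, 10, 27, 37, 27, a), (9, 10, 27, 37, 27, n)}
Apply σ_{B ≤ 23}; surviving tuples: {(11, 14, 27, 2, 23, a), (11, 14, 27, 2, 23, n), (11, 14, 27, 21, 6, a), (11, 14, 27, 21, 6, n), (11, 14, 27, 33, 23, a), (11, 14, 27, 33, 23, n), (9, 10, 27, 2, 23, a), (9, 10, 27, 2, 23, n), (9, 10, 27, 21, 6, a), (9, 10, 27, 21, 6, n), (9, 10, 27, 33, 23, a), (9, 10, 27, 33, 23, n)}
Keep only column(s) G, E, A (6 duplicate(s) eliminated): {(2, 27, a), (2, 27, n), (21, 27, a), (21, 27, n), (33, 27, a), (33, 27, n)}

{(2, 27, a), (2, 27, n), (21, 27, a), (21, 27, n), (33, 27, a), (33, 27, n)}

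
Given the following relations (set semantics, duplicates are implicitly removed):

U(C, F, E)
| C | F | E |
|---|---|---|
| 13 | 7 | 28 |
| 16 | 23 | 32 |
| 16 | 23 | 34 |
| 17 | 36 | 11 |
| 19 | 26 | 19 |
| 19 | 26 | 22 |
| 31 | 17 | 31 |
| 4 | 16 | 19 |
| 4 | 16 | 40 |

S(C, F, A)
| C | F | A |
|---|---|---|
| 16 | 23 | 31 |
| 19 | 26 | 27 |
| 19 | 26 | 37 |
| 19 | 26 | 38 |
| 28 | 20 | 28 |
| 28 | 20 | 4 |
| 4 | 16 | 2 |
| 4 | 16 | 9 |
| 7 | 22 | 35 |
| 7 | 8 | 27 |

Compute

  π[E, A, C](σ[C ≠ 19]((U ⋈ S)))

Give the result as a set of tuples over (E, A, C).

{(19, 2, 4), (19, 9, 4), (32, 31, 16), (34, 31, 16), (40, 2, 4), (40, 9, 4)}

U ⋈ S (natural join on C, F): {(16, 23, 32, 31), (16, 23, 34, 31), (19, 26, 19, 27), (19, 26, 19, 37), (19, 26, 19, 38), (19, 26, 22, 27), (19, 26, 22, 37), (19, 26, 22, 38), (4, 16, 19, 2), (4, 16, 19, 9), (4, 16, 40, 2), (4, 16, 40, 9)}
σ[C ≠ 19]: keep tuples satisfying C ≠ 19 → {(16, 23, 32, 31), (16, 23, 34, 31), (4, 16, 19, 2), (4, 16, 19, 9), (4, 16, 40, 2), (4, 16, 40, 9)}
π[E, A, C]: project onto (E, A, C) → {(19, 2, 4), (19, 9, 4), (32, 31, 16), (34, 31, 16), (40, 2, 4), (40, 9, 4)}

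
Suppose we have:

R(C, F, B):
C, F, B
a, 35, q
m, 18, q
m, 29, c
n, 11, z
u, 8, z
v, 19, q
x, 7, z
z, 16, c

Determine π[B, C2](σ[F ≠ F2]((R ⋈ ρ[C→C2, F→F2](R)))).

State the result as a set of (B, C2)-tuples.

ρ[C→C2, F→F2]: schema becomes (C2, F2, B); tuples unchanged.
R ⋈ ρ[C→C2, F→F2](R) (natural join on B): {(a, 35, q, a, 35), (a, 35, q, m, 18), (a, 35, q, v, 19), (m, 18, q, a, 35), (m, 18, q, m, 18), (m, 18, q, v, 19), (m, 29, c, m, 29), (m, 29, c, z, 16), (n, 11, z, n, 11), (n, 11, z, u, 8), (n, 11, z, x, 7), (u, 8, z, n, 11), (u, 8, z, u, 8), (u, 8, z, x, 7), (v, 19, q, a, 35), (v, 19, q, m, 18), (v, 19, q, v, 19), (x, 7, z, n, 11), (x, 7, z, u, 8), (x, 7, z, x, 7), (z, 16, c, m, 29), (z, 16, c, z, 16)}
Apply σ_{F ≠ F2}; surviving tuples: {(a, 35, q, m, 18), (a, 35, q, v, 19), (m, 18, q, a, 35), (m, 18, q, v, 19), (m, 29, c, z, 16), (n, 11, z, u, 8), (n, 11, z, x, 7), (u, 8, z, n, 11), (u, 8, z, x, 7), (v, 19, q, a, 35), (v, 19, q, m, 18), (x, 7, z, n, 11), (x, 7, z, u, 8), (z, 16, c, m, 29)}
π_{B, C2} gives {(c, m), (c, z), (q, a), (q, m), (q, v), (z, n), (z, u), (z, x)} (6 duplicate(s) eliminated).

{(c, m), (c, z), (q, a), (q, m), (q, v), (z, n), (z, u), (z, x)}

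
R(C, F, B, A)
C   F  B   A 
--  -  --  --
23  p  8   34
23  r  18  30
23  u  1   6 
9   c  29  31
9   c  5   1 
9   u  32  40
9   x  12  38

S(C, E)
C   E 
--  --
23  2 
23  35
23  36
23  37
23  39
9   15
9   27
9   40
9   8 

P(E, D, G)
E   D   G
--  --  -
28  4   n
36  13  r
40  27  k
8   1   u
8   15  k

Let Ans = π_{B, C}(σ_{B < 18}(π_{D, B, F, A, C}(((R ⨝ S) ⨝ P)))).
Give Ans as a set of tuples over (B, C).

{(1, 23), (12, 9), (5, 9), (8, 23)}

R ⋈ S (natural join on C): {(23, p, 8, 34, 2), (23, p, 8, 34, 35), (23, p, 8, 34, 36), (23, p, 8, 34, 37), (23, p, 8, 34, 39), (23, r, 18, 30, 2), (23, r, 18, 30, 35), (23, r, 18, 30, 36), (23, r, 18, 30, 37), (23, r, 18, 30, 39), (23, u, 1, 6, 2), (23, u, 1, 6, 35), (23, u, 1, 6, 36), (23, u, 1, 6, 37), (23, u, 1, 6, 39), (9, c, 29, 31, 15), (9, c, 29, 31, 27), (9, c, 29, 31, 40), (9, c, 29, 31, 8), (9, c, 5, 1, 15), (9, c, 5, 1, 27), (9, c, 5, 1, 40), (9, c, 5, 1, 8), (9, u, 32, 40, 15), (9, u, 32, 40, 27), (9, u, 32, 40, 40), (9, u, 32, 40, 8), (9, x, 12, 38, 15), (9, x, 12, 38, 27), (9, x, 12, 38, 40), (9, x, 12, 38, 8)}
(R ⨝ S) ⋈ P (natural join on E): {(23, p, 8, 34, 36, 13, r), (23, r, 18, 30, 36, 13, r), (23, u, 1, 6, 36, 13, r), (9, c, 29, 31, 40, 27, k), (9, c, 29, 31, 8, 1, u), (9, c, 29, 31, 8, 15, k), (9, c, 5, 1, 40, 27, k), (9, c, 5, 1, 8, 1, u), (9, c, 5, 1, 8, 15, k), (9, u, 32, 40, 40, 27, k), (9, u, 32, 40, 8, 1, u), (9, u, 32, 40, 8, 15, k), (9, x, 12, 38, 40, 27, k), (9, x, 12, 38, 8, 1, u), (9, x, 12, 38, 8, 15, k)}
Projecting to D, B, F, A, C: {(1, 12, x, 38, 9), (1, 29, c, 31, 9), (1, 32, u, 40, 9), (1, 5, c, 1, 9), (13, 1, u, 6, 23), (13, 18, r, 30, 23), (13, 8, p, 34, 23), (15, 12, x, 38, 9), (15, 29, c, 31, 9), (15, 32, u, 40, 9), (15, 5, c, 1, 9), (27, 12, x, 38, 9), (27, 29, c, 31, 9), (27, 32, u, 40, 9), (27, 5, c, 1, 9)}
Filtering on B < 18 leaves {(1, 12, x, 38, 9), (1, 5, c, 1, 9), (13, 1, u, 6, 23), (13, 8, p, 34, 23), (15, 12, x, 38, 9), (15, 5, c, 1, 9), (27, 12, x, 38, 9), (27, 5, c, 1, 9)}.
Projecting to B, C (4 duplicate(s) eliminated): {(1, 23), (12, 9), (5, 9), (8, 23)}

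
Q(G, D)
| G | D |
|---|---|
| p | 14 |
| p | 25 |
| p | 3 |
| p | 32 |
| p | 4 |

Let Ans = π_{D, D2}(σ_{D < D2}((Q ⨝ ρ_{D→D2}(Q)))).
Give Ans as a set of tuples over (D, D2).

{(14, 25), (14, 32), (25, 32), (3, 14), (3, 25), (3, 32), (3, 4), (4, 14), (4, 25), (4, 32)}

ρ[D→D2]: schema becomes (G, D2); tuples unchanged.
Natural join on G: {(p, 14, 14), (p, 14, 25), (p, 14, 3), (p, 14, 32), (p, 14, 4), (p, 25, 14), (p, 25, 25), (p, 25, 3), (p, 25, 32), (p, 25, 4), (p, 3, 14), (p, 3, 25), (p, 3, 3), (p, 3, 32), (p, 3, 4), (p, 32, 14), (p, 32, 25), (p, 32, 3), (p, 32, 32), (p, 32, 4), (p, 4, 14), (p, 4, 25), (p, 4, 3), (p, 4, 32), (p, 4, 4)}
Apply σ_{D < D2}; surviving tuples: {(p, 14, 25), (p, 14, 32), (p, 25, 32), (p, 3, 14), (p, 3, 25), (p, 3, 32), (p, 3, 4), (p, 4, 14), (p, 4, 25), (p, 4, 32)}
π_{D, D2} gives {(14, 25), (14, 32), (25, 32), (3, 14), (3, 25), (3, 32), (3, 4), (4, 14), (4, 25), (4, 32)}.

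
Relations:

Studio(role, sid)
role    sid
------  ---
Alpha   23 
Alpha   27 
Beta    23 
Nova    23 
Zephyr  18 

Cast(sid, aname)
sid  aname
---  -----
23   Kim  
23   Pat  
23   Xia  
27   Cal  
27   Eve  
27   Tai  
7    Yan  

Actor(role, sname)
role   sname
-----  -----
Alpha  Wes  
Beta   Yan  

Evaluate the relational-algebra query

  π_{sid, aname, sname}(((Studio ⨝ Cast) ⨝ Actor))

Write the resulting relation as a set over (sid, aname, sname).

{(23, Kim, Wes), (23, Kim, Yan), (23, Pat, Wes), (23, Pat, Yan), (23, Xia, Wes), (23, Xia, Yan), (27, Cal, Wes), (27, Eve, Wes), (27, Tai, Wes)}

Joining Studio and Cast on sid yields {(Alpha, 23, Kim), (Alpha, 23, Pat), (Alpha, 23, Xia), (Alpha, 27, Cal), (Alpha, 27, Eve), (Alpha, 27, Tai), (Beta, 23, Kim), (Beta, 23, Pat), (Beta, 23, Xia), (Nova, 23, Kim), (Nova, 23, Pat), (Nova, 23, Xia)}.
Joining (Studio ⨝ Cast) and Actor on role yields {(Alpha, 23, Kim, Wes), (Alpha, 23, Pat, Wes), (Alpha, 23, Xia, Wes), (Alpha, 27, Cal, Wes), (Alpha, 27, Eve, Wes), (Alpha, 27, Tai, Wes), (Beta, 23, Kim, Yan), (Beta, 23, Pat, Yan), (Beta, 23, Xia, Yan)}.
Keep only column(s) sid, aname, sname: {(23, Kim, Wes), (23, Kim, Yan), (23, Pat, Wes), (23, Pat, Yan), (23, Xia, Wes), (23, Xia, Yan), (27, Cal, Wes), (27, Eve, Wes), (27, Tai, Wes)}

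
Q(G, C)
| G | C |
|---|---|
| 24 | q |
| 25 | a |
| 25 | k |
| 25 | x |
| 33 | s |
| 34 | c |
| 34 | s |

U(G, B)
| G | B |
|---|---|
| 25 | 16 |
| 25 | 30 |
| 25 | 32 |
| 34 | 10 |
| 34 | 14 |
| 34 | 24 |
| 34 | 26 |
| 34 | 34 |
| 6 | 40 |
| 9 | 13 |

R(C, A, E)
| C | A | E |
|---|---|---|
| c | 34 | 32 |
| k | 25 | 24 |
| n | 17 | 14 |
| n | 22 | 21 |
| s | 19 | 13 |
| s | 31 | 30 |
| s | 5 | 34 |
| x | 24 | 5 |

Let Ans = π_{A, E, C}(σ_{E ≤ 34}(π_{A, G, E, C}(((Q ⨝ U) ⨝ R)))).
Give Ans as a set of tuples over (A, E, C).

Joining Q and U on G yields {(25, a, 16), (25, a, 30), (25, a, 32), (25, k, 16), (25, k, 30), (25, k, 32), (25, x, 16), (25, x, 30), (25, x, 32), (34, c, 10), (34, c, 14), (34, c, 24), (34, c, 26), (34, c, 34), (34, s, 10), (34, s, 14), (34, s, 24), (34, s, 26), (34, s, 34)}.
Joining (Q ⨝ U) and R on C yields {(25, k, 16, 25, 24), (25, k, 30, 25, 24), (25, k, 32, 25, 24), (25, x, 16, 24, 5), (25, x, 30, 24, 5), (25, x, 32, 24, 5), (34, c, 10, 34, 32), (34, c, 14, 34, 32), (34, c, 24, 34, 32), (34, c, 26, 34, 32), (34, c, 34, 34, 32), (34, s, 10, 19, 13), (34, s, 10, 31, 30), (34, s, 10, 5, 34), (34, s, 14, 19, 13), (34, s, 14, 31, 30), (34, s, 14, 5, 34), (34, s, 24, 19, 13), (34, s, 24, 31, 30), (34, s, 24, 5, 34), (34, s, 26, 19, 13), (34, s, 26, 31, 30), (34, s, 26, 5, 34), (34, s, 34, 19, 13), (34, s, 34, 31, 30), (34, s, 34, 5, 34)}.
π_{A, G, E, C} gives {(19, 34, 13, s), (24, 25, 5, x), (25, 25, 24, k), (31, 34, 30, s), (34, 34, 32, c), (5, 34, 34, s)} (20 duplicate(s) eliminated).
σ[E ≤ 34]: keep tuples satisfying E ≤ 34 → {(19, 34, 13, s), (24, 25, 5, x), (25, 25, 24, k), (31, 34, 30, s), (34, 34, 32, c), (5, 34, 34, s)}
π_{A, E, C} gives {(19, 13, s), (24, 5, x), (25, 24, k), (31, 30, s), (34, 32, c), (5, 34, s)}.

{(19, 13, s), (24, 5, x), (25, 24, k), (31, 30, s), (34, 32, c), (5, 34, s)}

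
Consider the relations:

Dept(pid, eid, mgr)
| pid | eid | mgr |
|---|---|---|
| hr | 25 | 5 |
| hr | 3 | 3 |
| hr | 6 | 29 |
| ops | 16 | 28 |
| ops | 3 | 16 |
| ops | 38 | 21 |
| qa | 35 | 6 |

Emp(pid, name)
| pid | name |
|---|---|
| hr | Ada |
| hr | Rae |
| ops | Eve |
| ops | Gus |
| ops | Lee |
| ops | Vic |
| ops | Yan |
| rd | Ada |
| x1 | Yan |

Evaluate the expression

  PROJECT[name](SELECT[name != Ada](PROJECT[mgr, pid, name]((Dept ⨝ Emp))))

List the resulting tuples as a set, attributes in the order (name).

Natural join on pid: {(hr, 25, 5, Ada), (hr, 25, 5, Rae), (hr, 3, 3, Ada), (hr, 3, 3, Rae), (hr, 6, 29, Ada), (hr, 6, 29, Rae), (ops, 16, 28, Eve), (ops, 16, 28, Gus), (ops, 16, 28, Lee), (ops, 16, 28, Vic), (ops, 16, 28, Yan), (ops, 3, 16, Eve), (ops, 3, 16, Gus), (ops, 3, 16, Lee), (ops, 3, 16, Vic), (ops, 3, 16, Yan), (ops, 38, 21, Eve), (ops, 38, 21, Gus), (ops, 38, 21, Lee), (ops, 38, 21, Vic), (ops, 38, 21, Yan)}
π[mgr, pid, name]: project onto (mgr, pid, name) → {(16, ops, Eve), (16, ops, Gus), (16, ops, Lee), (16, ops, Vic), (16, ops, Yan), (21, ops, Eve), (21, ops, Gus), (21, ops, Lee), (21, ops, Vic), (21, ops, Yan), (28, ops, Eve), (28, ops, Gus), (28, ops, Lee), (28, ops, Vic), (28, ops, Yan), (29, hr, Ada), (29, hr, Rae), (3, hr, Ada), (3, hr, Rae), (5, hr, Ada), (5, hr, Rae)}
Filtering on name != Ada leaves {(16, ops, Eve), (16, ops, Gus), (16, ops, Lee), (16, ops, Vic), (16, ops, Yan), (21, ops, Eve), (21, ops, Gus), (21, ops, Lee), (21, ops, Vic), (21, ops, Yan), (28, ops, Eve), (28, ops, Gus), (28, ops, Lee), (28, ops, Vic), (28, ops, Yan), (29, hr, Rae), (3, hr, Rae), (5, hr, Rae)}.
π[name]: project onto (name) (12 duplicate(s) eliminated) → {Eve, Gus, Lee, Rae, Vic, Yan}

{Eve, Gus, Lee, Rae, Vic, Yan}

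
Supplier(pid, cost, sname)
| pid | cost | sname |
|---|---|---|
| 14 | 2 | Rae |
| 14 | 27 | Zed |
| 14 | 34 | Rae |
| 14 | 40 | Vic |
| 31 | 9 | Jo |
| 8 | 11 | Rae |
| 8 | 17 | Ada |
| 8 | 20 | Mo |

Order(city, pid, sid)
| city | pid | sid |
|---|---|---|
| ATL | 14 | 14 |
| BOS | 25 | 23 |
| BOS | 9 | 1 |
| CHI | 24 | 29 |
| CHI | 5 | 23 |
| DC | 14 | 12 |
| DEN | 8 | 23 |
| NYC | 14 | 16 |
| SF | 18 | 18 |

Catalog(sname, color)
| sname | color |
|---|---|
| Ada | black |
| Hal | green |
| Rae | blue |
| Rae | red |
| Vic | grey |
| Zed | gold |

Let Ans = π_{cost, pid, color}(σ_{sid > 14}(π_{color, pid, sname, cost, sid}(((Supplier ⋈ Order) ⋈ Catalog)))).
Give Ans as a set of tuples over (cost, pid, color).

Natural join on pid: {(14, 2, Rae, ATL, 14), (14, 2, Rae, DC, 12), (14, 2, Rae, NYC, 16), (14, 27, Zed, ATL, 14), (14, 27, Zed, DC, 12), (14, 27, Zed, NYC, 16), (14, 34, Rae, ATL, 14), (14, 34, Rae, DC, 12), (14, 34, Rae, NYC, 16), (14, 40, Vic, ATL, 14), (14, 40, Vic, DC, 12), (14, 40, Vic, NYC, 16), (8, 11, Rae, DEN, 23), (8, 17, Ada, DEN, 23), (8, 20, Mo, DEN, 23)}
Natural join on sname: {(14, 2, Rae, ATL, 14, blue), (14, 2, Rae, ATL, 14, red), (14, 2, Rae, DC, 12, blue), (14, 2, Rae, DC, 12, red), (14, 2, Rae, NYC, 16, blue), (14, 2, Rae, NYC, 16, red), (14, 27, Zed, ATL, 14, gold), (14, 27, Zed, DC, 12, gold), (14, 27, Zed, NYC, 16, gold), (14, 34, Rae, ATL, 14, blue), (14, 34, Rae, ATL, 14, red), (14, 34, Rae, DC, 12, blue), (14, 34, Rae, DC, 12, red), (14, 34, Rae, NYC, 16, blue), (14, 34, Rae, NYC, 16, red), (14, 40, Vic, ATL, 14, grey), (14, 40, Vic, DC, 12, grey), (14, 40, Vic, NYC, 16, grey), (8, 11, Rae, DEN, 23, blue), (8, 11, Rae, DEN, 23, red), (8, 17, Ada, DEN, 23, black)}
Projecting to color, pid, sname, cost, sid: {(black, 8, Ada, 17, 23), (blue, 14, Rae, 2, 12), (blue, 14, Rae, 2, 14), (blue, 14, Rae, 2, 16), (blue, 14, Rae, 34, 12), (blue, 14, Rae, 34, 14), (blue, 14, Rae, 34, 16), (blue, 8, Rae, 11, 23), (gold, 14, Zed, 27, 12), (gold, 14, Zed, 27, 14), (gold, 14, Zed, 27, 16), (grey, 14, Vic, 40, 12), (grey, 14, Vic, 40, 14), (grey, 14, Vic, 40, 16), (red, 14, Rae, 2, 12), (red, 14, Rae, 2, 14), (red, 14, Rae, 2, 16), (red, 14, Rae, 34, 12), (red, 14, Rae, 34, 14), (red, 14, Rae, 34, 16), (red, 8, Rae, 11, 23)}
Apply σ_{sid > 14}; surviving tuples: {(black, 8, Ada, 17, 23), (blue, 14, Rae, 2, 16), (blue, 14, Rae, 34, 16), (blue, 8, Rae, 11, 23), (gold, 14, Zed, 27, 16), (grey, 14, Vic, 40, 16), (red, 14, Rae, 2, 16), (red, 14, Rae, 34, 16), (red, 8, Rae, 11, 23)}
Projecting to cost, pid, color: {(11, 8, blue), (11, 8, red), (17, 8, black), (2, 14, blue), (2, 14, red), (27, 14, gold), (34, 14, blue), (34, 14, red), (40, 14, grey)}

{(11, 8, blue), (11, 8, red), (17, 8, black), (2, 14, blue), (2, 14, red), (27, 14, gold), (34, 14, blue), (34, 14, red), (40, 14, grey)}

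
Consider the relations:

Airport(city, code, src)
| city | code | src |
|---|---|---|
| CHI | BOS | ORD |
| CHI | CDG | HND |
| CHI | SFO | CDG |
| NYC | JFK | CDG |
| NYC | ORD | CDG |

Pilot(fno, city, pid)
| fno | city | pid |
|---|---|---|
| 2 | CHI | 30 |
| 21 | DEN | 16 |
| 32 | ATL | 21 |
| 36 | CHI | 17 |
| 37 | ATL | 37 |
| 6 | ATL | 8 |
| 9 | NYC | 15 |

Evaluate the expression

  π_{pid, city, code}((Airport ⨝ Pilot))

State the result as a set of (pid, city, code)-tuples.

Natural join on city: {(CHI, BOS, ORD, 2, 30), (CHI, BOS, ORD, 36, 17), (CHI, CDG, HND, 2, 30), (CHI, CDG, HND, 36, 17), (CHI, SFO, CDG, 2, 30), (CHI, SFO, CDG, 36, 17), (NYC, JFK, CDG, 9, 15), (NYC, ORD, CDG, 9, 15)}
Keep only column(s) pid, city, code: {(15, NYC, JFK), (15, NYC, ORD), (17, CHI, BOS), (17, CHI, CDG), (17, CHI, SFO), (30, CHI, BOS), (30, CHI, CDG), (30, CHI, SFO)}

{(15, NYC, JFK), (15, NYC, ORD), (17, CHI, BOS), (17, CHI, CDG), (17, CHI, SFO), (30, CHI, BOS), (30, CHI, CDG), (30, CHI, SFO)}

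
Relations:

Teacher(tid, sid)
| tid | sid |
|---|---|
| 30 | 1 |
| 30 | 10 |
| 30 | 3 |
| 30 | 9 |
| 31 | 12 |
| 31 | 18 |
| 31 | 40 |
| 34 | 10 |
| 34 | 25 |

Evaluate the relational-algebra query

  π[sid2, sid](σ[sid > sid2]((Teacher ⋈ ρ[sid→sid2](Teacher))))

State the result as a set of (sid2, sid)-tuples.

{(1, 10), (1, 3), (1, 9), (10, 25), (12, 18), (12, 40), (18, 40), (3, 10), (3, 9), (9, 10)}

ρ[sid→sid2]: schema becomes (tid, sid2); tuples unchanged.
Natural join on tid: {(30, 1, 1), (30, 1, 10), (30, 1, 3), (30, 1, 9), (30, 10, 1), (30, 10, 10), (30, 10, 3), (30, 10, 9), (30, 3, 1), (30, 3, 10), (30, 3, 3), (30, 3, 9), (30, 9, 1), (30, 9, 10), (30, 9, 3), (30, 9, 9), (31, 12, 12), (31, 12, 18), (31, 12, 40), (31, 18, 12), (31, 18, 18), (31, 18, 40), (31, 40, 12), (31, 40, 18), (31, 40, 40), (34, 10, 10), (34, 10, 25), (34, 25, 10), (34, 25, 25)}
Filtering on sid > sid2 leaves {(30, 10, 1), (30, 10, 3), (30, 10, 9), (30, 3, 1), (30, 9, 1), (30, 9, 3), (31, 18, 12), (31, 40, 12), (31, 40, 18), (34, 25, 10)}.
π_{sid2, sid} gives {(1, 10), (1, 3), (1, 9), (10, 25), (12, 18), (12, 40), (18, 40), (3, 10), (3, 9), (9, 10)}.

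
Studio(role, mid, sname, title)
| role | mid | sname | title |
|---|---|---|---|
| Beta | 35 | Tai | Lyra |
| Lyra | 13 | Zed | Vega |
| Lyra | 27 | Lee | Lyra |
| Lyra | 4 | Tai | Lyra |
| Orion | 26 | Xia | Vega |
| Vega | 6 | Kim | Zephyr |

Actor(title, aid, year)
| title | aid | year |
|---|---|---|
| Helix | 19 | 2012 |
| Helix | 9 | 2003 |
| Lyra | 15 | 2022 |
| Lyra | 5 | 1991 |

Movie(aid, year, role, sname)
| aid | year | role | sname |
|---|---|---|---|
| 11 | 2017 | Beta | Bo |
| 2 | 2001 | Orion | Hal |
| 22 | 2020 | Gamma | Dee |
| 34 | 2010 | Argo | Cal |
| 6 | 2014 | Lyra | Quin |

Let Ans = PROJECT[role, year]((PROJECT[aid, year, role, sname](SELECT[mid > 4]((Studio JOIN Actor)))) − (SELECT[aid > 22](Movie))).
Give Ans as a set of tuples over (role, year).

Studio ⋈ Actor (natural join on title): {(Beta, 35, Tai, Lyra, 15, 2022), (Beta, 35, Tai, Lyra, 5, 1991), (Lyra, 27, Lee, Lyra, 15, 2022), (Lyra, 27, Lee, Lyra, 5, 1991), (Lyra, 4, Tai, Lyra, 15, 2022), (Lyra, 4, Tai, Lyra, 5, 1991)}
Filtering on mid > 4 leaves {(Beta, 35, Tai, Lyra, 15, 2022), (Beta, 35, Tai, Lyra, 5, 1991), (Lyra, 27, Lee, Lyra, 15, 2022), (Lyra, 27, Lee, Lyra, 5, 1991)}.
Projecting to aid, year, role, sname: {(15, 2022, Beta, Tai), (15, 2022, Lyra, Lee), (5, 1991, Beta, Tai), (5, 1991, Lyra, Lee)}
Filtering on aid > 22 leaves {(34, 2010, Argo, Cal)}.
Taking the difference: {(15, 2022, Beta, Tai), (15, 2022, Lyra, Lee), (5, 1991, Beta, Tai), (5, 1991, Lyra, Lee)}
Projecting to role, year: {(Beta, 1991), (Beta, 2022), (Lyra, 1991), (Lyra, 2022)}

{(Beta, 1991), (Beta, 2022), (Lyra, 1991), (Lyra, 2022)}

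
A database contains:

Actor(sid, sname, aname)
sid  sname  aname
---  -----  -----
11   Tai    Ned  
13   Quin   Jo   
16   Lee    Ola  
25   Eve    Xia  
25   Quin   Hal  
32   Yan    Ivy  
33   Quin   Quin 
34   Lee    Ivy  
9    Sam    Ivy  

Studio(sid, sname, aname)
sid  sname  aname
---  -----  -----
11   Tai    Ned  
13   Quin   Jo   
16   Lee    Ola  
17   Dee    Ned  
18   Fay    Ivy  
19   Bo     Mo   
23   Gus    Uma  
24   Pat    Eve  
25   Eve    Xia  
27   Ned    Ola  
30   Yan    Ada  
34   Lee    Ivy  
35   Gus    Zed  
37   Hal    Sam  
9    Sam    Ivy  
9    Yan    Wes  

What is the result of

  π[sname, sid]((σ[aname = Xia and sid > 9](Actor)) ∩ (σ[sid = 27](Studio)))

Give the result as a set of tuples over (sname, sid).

{}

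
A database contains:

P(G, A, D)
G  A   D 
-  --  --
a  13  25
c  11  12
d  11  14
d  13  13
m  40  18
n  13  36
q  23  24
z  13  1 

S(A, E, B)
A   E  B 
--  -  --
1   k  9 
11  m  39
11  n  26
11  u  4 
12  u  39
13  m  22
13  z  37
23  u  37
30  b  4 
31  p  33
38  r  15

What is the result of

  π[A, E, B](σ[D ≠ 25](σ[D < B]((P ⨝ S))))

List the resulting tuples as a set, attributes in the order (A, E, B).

{(11, m, 39), (11, n, 26), (13, m, 22), (13, z, 37), (23, u, 37)}

Joining P and S on A yields {(a, 13, 25, m, 22), (a, 13, 25, z, 37), (c, 11, 12, m, 39), (c, 11, 12, n, 26), (c, 11, 12, u, 4), (d, 11, 14, m, 39), (d, 11, 14, n, 26), (d, 11, 14, u, 4), (d, 13, 13, m, 22), (d, 13, 13, z, 37), (n, 13, 36, m, 22), (n, 13, 36, z, 37), (q, 23, 24, u, 37), (z, 13, 1, m, 22), (z, 13, 1, z, 37)}.
Apply σ_{D < B}; surviving tuples: {(a, 13, 25, z, 37), (c, 11, 12, m, 39), (c, 11, 12, n, 26), (d, 11, 14, m, 39), (d, 11, 14, n, 26), (d, 13, 13, m, 22), (d, 13, 13, z, 37), (n, 13, 36, z, 37), (q, 23, 24, u, 37), (z, 13, 1, m, 22), (z, 13, 1, z, 37)}
Apply σ_{D ≠ 25}; surviving tuples: {(c, 11, 12, m, 39), (c, 11, 12, n, 26), (d, 11, 14, m, 39), (d, 11, 14, n, 26), (d, 13, 13, m, 22), (d, 13, 13, z, 37), (n, 13, 36, z, 37), (q, 23, 24, u, 37), (z, 13, 1, m, 22), (z, 13, 1, z, 37)}
Projecting to A, E, B (5 duplicate(s) eliminated): {(11, m, 39), (11, n, 26), (13, m, 22), (13, z, 37), (23, u, 37)}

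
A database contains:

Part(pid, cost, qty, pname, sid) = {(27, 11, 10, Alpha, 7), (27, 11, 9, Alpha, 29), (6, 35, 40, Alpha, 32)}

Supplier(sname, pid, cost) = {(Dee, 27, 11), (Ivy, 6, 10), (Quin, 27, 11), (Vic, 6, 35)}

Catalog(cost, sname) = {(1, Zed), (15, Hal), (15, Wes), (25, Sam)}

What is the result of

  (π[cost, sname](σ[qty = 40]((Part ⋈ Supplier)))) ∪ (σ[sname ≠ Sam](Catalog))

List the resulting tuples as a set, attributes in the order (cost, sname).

Natural join on pid, cost: {(27, 11, 10, Alpha, 7, Dee), (27, 11, 10, Alpha, 7, Quin), (27, 11, 9, Alpha, 29, Dee), (27, 11, 9, Alpha, 29, Quin), (6, 35, 40, Alpha, 32, Vic)}
Apply σ_{qty = 40}; surviving tuples: {(6, 35, 40, Alpha, 32, Vic)}
π[cost, sname]: project onto (cost, sname) → {(35, Vic)}
Apply σ_{sname ≠ Sam}; surviving tuples: {(1, Zed), (15, Hal), (15, Wes)}
Set union of the two operands is {(1, Zed), (15, Hal), (15, Wes), (35, Vic)}.

{(1, Zed), (15, Hal), (15, Wes), (35, Vic)}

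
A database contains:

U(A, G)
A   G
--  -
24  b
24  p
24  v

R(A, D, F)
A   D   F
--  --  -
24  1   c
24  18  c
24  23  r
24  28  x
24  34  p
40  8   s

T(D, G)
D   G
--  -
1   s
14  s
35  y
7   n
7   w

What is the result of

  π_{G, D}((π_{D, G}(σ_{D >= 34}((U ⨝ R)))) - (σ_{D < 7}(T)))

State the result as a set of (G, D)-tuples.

U ⋈ R (natural join on A): {(24, b, 1, c), (24, b, 18, c), (24, b, 23, r), (24, b, 28, x), (24, b, 34, p), (24, p, 1, c), (24, p, 18, c), (24, p, 23, r), (24, p, 28, x), (24, p, 34, p), (24, v, 1, c), (24, v, 18, c), (24, v, 23, r), (24, v, 28, x), (24, v, 34, p)}
σ[D >= 34]: keep tuples satisfying D >= 34 → {(24, b, 34, p), (24, p, 34, p), (24, v, 34, p)}
π[D, G]: project onto (D, G) → {(34, b), (34, p), (34, v)}
σ[D < 7]: keep tuples satisfying D < 7 → {(1, s)}
Set difference of the two operands is {(34, b), (34, p), (34, v)}.
π[G, D]: project onto (G, D) → {(b, 34), (p, 34), (v, 34)}

{(b, 34), (p, 34), (v, 34)}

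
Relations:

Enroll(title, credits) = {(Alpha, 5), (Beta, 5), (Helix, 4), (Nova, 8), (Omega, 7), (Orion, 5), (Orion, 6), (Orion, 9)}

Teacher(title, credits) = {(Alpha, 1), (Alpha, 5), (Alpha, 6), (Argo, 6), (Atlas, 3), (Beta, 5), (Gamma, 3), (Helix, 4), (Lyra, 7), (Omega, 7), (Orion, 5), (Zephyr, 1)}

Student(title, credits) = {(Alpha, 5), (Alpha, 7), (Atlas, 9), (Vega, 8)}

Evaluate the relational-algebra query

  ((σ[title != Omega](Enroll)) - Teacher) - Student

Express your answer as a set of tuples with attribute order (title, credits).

{(Nova, 8), (Orion, 6), (Orion, 9)}

Apply σ_{title != Omega}; surviving tuples: {(Alpha, 5), (Beta, 5), (Helix, 4), (Nova, 8), (Orion, 5), (Orion, 6), (Orion, 9)}
Difference: {(Alpha, 5), (Beta, 5), (Helix, 4), (Nova, 8), (Orion, 5), (Orion, 6), (Orion, 9)} with {(Alpha, 1), (Alpha, 5), (Alpha, 6), (Argo, 6), (Atlas, 3), (Beta, 5), (Gamma, 3), (Helix, 4), (Lyra, 7), (Omega, 7), (Orion, 5), (Zephyr, 1)} → {(Nova, 8), (Orion, 6), (Orion, 9)}
Difference: {(Nova, 8), (Orion, 6), (Orion, 9)} with {(Alpha, 5), (Alpha, 7), (Atlas, 9), (Vega, 8)} → {(Nova, 8), (Orion, 6), (Orion, 9)}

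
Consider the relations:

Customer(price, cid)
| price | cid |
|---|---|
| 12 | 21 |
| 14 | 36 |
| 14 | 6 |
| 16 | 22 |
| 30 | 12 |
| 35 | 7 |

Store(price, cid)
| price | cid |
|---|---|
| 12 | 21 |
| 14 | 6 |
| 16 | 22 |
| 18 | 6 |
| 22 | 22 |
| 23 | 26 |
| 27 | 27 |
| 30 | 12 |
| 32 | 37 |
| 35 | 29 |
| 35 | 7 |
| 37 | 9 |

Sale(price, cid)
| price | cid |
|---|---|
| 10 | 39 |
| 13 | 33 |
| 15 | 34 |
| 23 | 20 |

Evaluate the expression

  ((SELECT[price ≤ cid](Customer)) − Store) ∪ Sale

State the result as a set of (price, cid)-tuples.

{(10, 39), (13, 33), (14, 36), (15, 34), (23, 20)}

σ[price ≤ cid]: keep tuples satisfying price ≤ cid → {(12, 21), (14, 36), (16, 22)}
Set difference of the two operands is {(14, 36)}.
Set union of the two operands is {(10, 39), (13, 33), (14, 36), (15, 34), (23, 20)}.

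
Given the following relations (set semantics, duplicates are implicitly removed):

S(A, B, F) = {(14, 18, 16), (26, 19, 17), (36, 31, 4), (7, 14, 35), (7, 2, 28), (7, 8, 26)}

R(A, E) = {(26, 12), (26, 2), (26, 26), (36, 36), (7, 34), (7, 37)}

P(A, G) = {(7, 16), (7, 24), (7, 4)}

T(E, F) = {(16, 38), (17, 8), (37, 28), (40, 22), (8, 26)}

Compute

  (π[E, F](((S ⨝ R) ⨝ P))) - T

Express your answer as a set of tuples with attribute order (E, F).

{(34, 26), (34, 28), (34, 35), (37, 26), (37, 35)}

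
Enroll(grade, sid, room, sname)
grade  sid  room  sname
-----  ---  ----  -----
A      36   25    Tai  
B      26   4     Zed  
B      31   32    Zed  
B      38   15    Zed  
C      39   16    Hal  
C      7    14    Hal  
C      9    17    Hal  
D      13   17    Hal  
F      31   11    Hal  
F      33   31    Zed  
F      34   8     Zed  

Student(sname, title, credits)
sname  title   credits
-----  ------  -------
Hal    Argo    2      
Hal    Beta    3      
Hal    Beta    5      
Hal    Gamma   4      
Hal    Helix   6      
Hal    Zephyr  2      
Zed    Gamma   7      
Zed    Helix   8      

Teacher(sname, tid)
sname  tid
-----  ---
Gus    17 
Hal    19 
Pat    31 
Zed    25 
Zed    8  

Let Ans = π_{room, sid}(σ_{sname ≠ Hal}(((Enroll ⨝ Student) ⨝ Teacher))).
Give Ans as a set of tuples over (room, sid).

Joining Enroll and Student on sname yields {(B, 26, 4, Zed, Gamma, 7), (B, 26, 4, Zed, Helix, 8), (B, 31, 32, Zed, Gamma, 7), (B, 31, 32, Zed, Helix, 8), (B, 38, 15, Zed, Gamma, 7), (B, 38, 15, Zed, Helix, 8), (C, 39, 16, Hal, Argo, 2), (C, 39, 16, Hal, Beta, 3), (C, 39, 16, Hal, Beta, 5), (C, 39, 16, Hal, Gamma, 4), (C, 39, 16, Hal, Helix, 6), (C, 39, 16, Hal, Zephyr, 2), (C, 7, 14, Hal, Argo, 2), (C, 7, 14, Hal, Beta, 3), (C, 7, 14, Hal, Beta, 5), (C, 7, 14, Hal, Gamma, 4), (C, 7, 14, Hal, Helix, 6), (C, 7, 14, Hal, Zephyr, 2), (C, 9, 17, Hal, Argo, 2), (C, 9, 17, Hal, Beta, 3), (C, 9, 17, Hal, Beta, 5), (C, 9, 17, Hal, Gamma, 4), (C, 9, 17, Hal, Helix, 6), (C, 9, 17, Hal, Zephyr, 2), (D, 13, 17, Hal, Argo, 2), (D, 13, 17, Hal, Beta, 3), (D, 13, 17, Hal, Beta, 5), (D, 13, 17, Hal, Gamma, 4), (D, 13, 17, Hal, Helix, 6), (D, 13, 17, Hal, Zephyr, 2), (F, 31, 11, Hal, Argo, 2), (F, 31, 11, Hal, Beta, 3), (F, 31, 11, Hal, Beta, 5), (F, 31, 11, Hal, Gamma, 4), (F, 31, 11, Hal, Helix, 6), (F, 31, 11, Hal, Zephyr, 2), (F, 33, 31, Zed, Gamma, 7), (F, 33, 31, Zed, Helix, 8), (F, 34, 8, Zed, Gamma, 7), (F, 34, 8, Zed, Helix, 8)}.
Joining (Enroll ⨝ Student) and Teacher on sname yields {(B, 26, 4, Zed, Gamma, 7, 25), (B, 26, 4, Zed, Gamma, 7, 8), (B, 26, 4, Zed, Helix, 8, 25), (B, 26, 4, Zed, Helix, 8, 8), (B, 31, 32, Zed, Gamma, 7, 25), (B, 31, 32, Zed, Gamma, 7, 8), (B, 31, 32, Zed, Helix, 8, 25), (B, 31, 32, Zed, Helix, 8, 8), (B, 38, 15, Zed, Gamma, 7, 25), (B, 38, 15, Zed, Gamma, 7, 8), (B, 38, 15, Zed, Helix, 8, 25), (B, 38, 15, Zed, Helix, 8, 8), (C, 39, 16, Hal, Argo, 2, 19), (C, 39, 16, Hal, Beta, 3, 19), (C, 39, 16, Hal, Beta, 5, 19), (C, 39, 16, Hal, Gamma, 4, 19), (C, 39, 16, Hal, Helix, 6, 19), (C, 39, 16, Hal, Zephyr, 2, 19), (C, 7, 14, Hal, Argo, 2, 19), (C, 7, 14, Hal, Beta, 3, 19), (C, 7, 14, Hal, Beta, 5, 19), (C, 7, 14, Hal, Gamma, 4, 19), (C, 7, 14, Hal, Helix, 6, 19), (C, 7, 14, Hal, Zephyr, 2, 19), (C, 9, 17, Hal, Argo, 2, 19), (C, 9, 17, Hal, Beta, 3, 19), (C, 9, 17, Hal, Beta, 5, 19), (C, 9, 17, Hal, Gamma, 4, 19), (C, 9, 17, Hal, Helix, 6, 19), (C, 9, 17, Hal, Zephyr, 2, 19), (D, 13, 17, Hal, Argo, 2, 19), (D, 13, 17, Hal, Beta, 3, 19), (D, 13, 17, Hal, Beta, 5, 19), (D, 13, 17, Hal, Gamma, 4, 19), (D, 13, 17, Hal, Helix, 6, 19), (D, 13, 17, Hal, Zephyr, 2, 19), (F, 31, 11, Hal, Argo, 2, 19), (F, 31, 11, Hal, Beta, 3, 19), (F, 31, 11, Hal, Beta, 5, 19), (F, 31, 11, Hal, Gamma, 4, 19), (F, 31, 11, Hal, Helix, 6, 19), (F, 31, 11, Hal, Zephyr, 2, 19), (F, 33, 31, Zed, Gamma, 7, 25), (F, 33, 31, Zed, Gamma, 7, 8), (F, 33, 31, Zed, Helix, 8, 25), (F, 33, 31, Zed, Helix, 8, 8), (F, 34, 8, Zed, Gamma, 7, 25), (F, 34, 8, Zed, Gamma, 7, 8), (F, 34, 8, Zed, Helix, 8, 25), (F, 34, 8, Zed, Helix, 8, 8)}.
Apply σ_{sname ≠ Hal}; surviving tuples: {(B, 26, 4, Zed, Gamma, 7, 25), (B, 26, 4, Zed, Gamma, 7, 8), (B, 26, 4, Zed, Helix, 8, 25), (B, 26, 4, Zed, Helix, 8, 8), (B, 31, 32, Zed, Gamma, 7, 25), (B, 31, 32, Zed, Gamma, 7, 8), (B, 31, 32, Zed, Helix, 8, 25), (B, 31, 32, Zed, Helix, 8, 8), (B, 38, 15, Zed, Gamma, 7, 25), (B, 38, 15, Zed, Gamma, 7, 8), (B, 38, 15, Zed, Helix, 8, 25), (B, 38, 15, Zed, Helix, 8, 8), (F, 33, 31, Zed, Gamma, 7, 25), (F, 33, 31, Zed, Gamma, 7, 8), (F, 33, 31, Zed, Helix, 8, 25), (F, 33, 31, Zed, Helix, 8, 8), (F, 34, 8, Zed, Gamma, 7, 25), (F, 34, 8, Zed, Gamma, 7, 8), (F, 34, 8, Zed, Helix, 8, 25), (F, 34, 8, Zed, Helix, 8, 8)}
π_{room, sid} gives {(15, 38), (31, 33), (32, 31), (4, 26), (8, 34)} (15 duplicate(s) eliminated).

{(15, 38), (31, 33), (32, 31), (4, 26), (8, 34)}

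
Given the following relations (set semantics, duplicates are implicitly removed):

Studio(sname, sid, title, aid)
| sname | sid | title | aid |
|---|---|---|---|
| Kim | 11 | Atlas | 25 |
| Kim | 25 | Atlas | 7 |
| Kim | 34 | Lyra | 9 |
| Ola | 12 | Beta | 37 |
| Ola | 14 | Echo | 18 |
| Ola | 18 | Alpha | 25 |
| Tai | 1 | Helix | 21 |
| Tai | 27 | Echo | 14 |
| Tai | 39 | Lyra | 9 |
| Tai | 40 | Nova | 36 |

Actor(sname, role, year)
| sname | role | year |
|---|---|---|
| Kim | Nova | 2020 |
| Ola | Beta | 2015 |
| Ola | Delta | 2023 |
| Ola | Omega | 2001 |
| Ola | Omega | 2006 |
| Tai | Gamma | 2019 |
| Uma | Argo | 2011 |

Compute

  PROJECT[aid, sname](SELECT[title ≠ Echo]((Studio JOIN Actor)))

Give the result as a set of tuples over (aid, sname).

Natural join on sname: {(Kim, 11, Atlas, 25, Nova, 2020), (Kim, 25, Atlas, 7, Nova, 2020), (Kim, 34, Lyra, 9, Nova, 2020), (Ola, 12, Beta, 37, Beta, 2015), (Ola, 12, Beta, 37, Delta, 2023), (Ola, 12, Beta, 37, Omega, 2001), (Ola, 12, Beta, 37, Omega, 2006), (Ola, 14, Echo, 18, Beta, 2015), (Ola, 14, Echo, 18, Delta, 2023), (Ola, 14, Echo, 18, Omega, 2001), (Ola, 14, Echo, 18, Omega, 2006), (Ola, 18, Alpha, 25, Beta, 2015), (Ola, 18, Alpha, 25, Delta, 2023), (Ola, 18, Alpha, 25, Omega, 2001), (Ola, 18, Alpha, 25, Omega, 2006), (Tai, 1, Helix, 21, Gamma, 2019), (Tai, 27, Echo, 14, Gamma, 2019), (Tai, 39, Lyra, 9, Gamma, 2019), (Tai, 40, Nova, 36, Gamma, 2019)}
Apply σ_{title ≠ Echo}; surviving tuples: {(Kim, 11, Atlas, 25, Nova, 2020), (Kim, 25, Atlas, 7, Nova, 2020), (Kim, 34, Lyra, 9, Nova, 2020), (Ola, 12, Beta, 37, Beta, 2015), (Ola, 12, Beta, 37, Delta, 2023), (Ola, 12, Beta, 37, Omega, 2001), (Ola, 12, Beta, 37, Omega, 2006), (Ola, 18, Alpha, 25, Beta, 2015), (Ola, 18, Alpha, 25, Delta, 2023), (Ola, 18, Alpha, 25, Omega, 2001), (Ola, 18, Alpha, 25, Omega, 2006), (Tai, 1, Helix, 21, Gamma, 2019), (Tai, 39, Lyra, 9, Gamma, 2019), (Tai, 40, Nova, 36, Gamma, 2019)}
π[aid, sname]: project onto (aid, sname) (6 duplicate(s) eliminated) → {(21, Tai), (25, Kim), (25, Ola), (36, Tai), (37, Ola), (7, Kim), (9, Kim), (9, Tai)}

{(21, Tai), (25, Kim), (25, Ola), (36, Tai), (37, Ola), (7, Kim), (9, Kim), (9, Tai)}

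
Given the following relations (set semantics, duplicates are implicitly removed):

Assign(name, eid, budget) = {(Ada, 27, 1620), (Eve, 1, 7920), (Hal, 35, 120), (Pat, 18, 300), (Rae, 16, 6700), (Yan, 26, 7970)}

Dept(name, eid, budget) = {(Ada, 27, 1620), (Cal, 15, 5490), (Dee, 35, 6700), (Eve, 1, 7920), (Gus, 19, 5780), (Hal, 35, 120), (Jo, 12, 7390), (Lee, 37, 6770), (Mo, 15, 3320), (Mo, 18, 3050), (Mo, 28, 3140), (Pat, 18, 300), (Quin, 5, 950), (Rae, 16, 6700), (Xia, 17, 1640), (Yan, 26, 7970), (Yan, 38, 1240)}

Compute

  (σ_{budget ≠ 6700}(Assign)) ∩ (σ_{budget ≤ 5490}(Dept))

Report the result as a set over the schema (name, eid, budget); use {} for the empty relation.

{(Ada, 27, 1620), (Hal, 35, 120), (Pat, 18, 300)}

Selection budget ≠ 6700: {(Ada, 27, 1620), (Eve, 1, 7920), (Hal, 35, 120), (Pat, 18, 300), (Yan, 26, 7970)}
Selection budget ≤ 5490: {(Ada, 27, 1620), (Cal, 15, 5490), (Hal, 35, 120), (Mo, 15, 3320), (Mo, 18, 3050), (Mo, 28, 3140), (Pat, 18, 300), (Quin, 5, 950), (Xia, 17, 1640), (Yan, 38, 1240)}
Taking the intersection: {(Ada, 27, 1620), (Hal, 35, 120), (Pat, 18, 300)}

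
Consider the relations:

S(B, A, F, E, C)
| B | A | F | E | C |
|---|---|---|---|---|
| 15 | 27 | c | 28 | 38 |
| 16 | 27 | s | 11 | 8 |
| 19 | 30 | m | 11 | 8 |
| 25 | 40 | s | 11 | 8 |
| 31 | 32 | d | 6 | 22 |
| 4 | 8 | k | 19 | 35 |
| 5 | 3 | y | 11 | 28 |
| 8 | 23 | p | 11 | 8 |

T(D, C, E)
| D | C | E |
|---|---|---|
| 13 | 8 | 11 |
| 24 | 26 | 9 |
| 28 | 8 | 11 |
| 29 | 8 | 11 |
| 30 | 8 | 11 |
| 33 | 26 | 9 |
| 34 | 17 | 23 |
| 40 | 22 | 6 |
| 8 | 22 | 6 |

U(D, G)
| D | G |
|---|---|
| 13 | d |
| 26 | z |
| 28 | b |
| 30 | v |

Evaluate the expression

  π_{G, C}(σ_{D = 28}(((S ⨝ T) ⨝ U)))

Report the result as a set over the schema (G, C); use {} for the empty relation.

Natural join on E, C: {(16, 27, s, 11, 8, 13), (16, 27, s, 11, 8, 28), (16, 27, s, 11, 8, 29), (16, 27, s, 11, 8, 30), (19, 30, m, 11, 8, 13), (19, 30, m, 11, 8, 28), (19, 30, m, 11, 8, 29), (19, 30, m, 11, 8, 30), (25, 40, s, 11, 8, 13), (25, 40, s, 11, 8, 28), (25, 40, s, 11, 8, 29), (25, 40, s, 11, 8, 30), (31, 32, d, 6, 22, 40), (31, 32, d, 6, 22, 8), (8, 23, p, 11, 8, 13), (8, 23, p, 11, 8, 28), (8, 23, p, 11, 8, 29), (8, 23, p, 11, 8, 30)}
Natural join on D: {(16, 27, s, 11, 8, 13, d), (16, 27, s, 11, 8, 28, b), (16, 27, s, 11, 8, 30, v), (19, 30, m, 11, 8, 13, d), (19, 30, m, 11, 8, 28, b), (19, 30, m, 11, 8, 30, v), (25, 40, s, 11, 8, 13, d), (25, 40, s, 11, 8, 28, b), (25, 40, s, 11, 8, 30, v), (8, 23, p, 11, 8, 13, d), (8, 23, p, 11, 8, 28, b), (8, 23, p, 11, 8, 30, v)}
σ[D = 28]: keep tuples satisfying D = 28 → {(16, 27, s, 11, 8, 28, b), (19, 30, m, 11, 8, 28, b), (25, 40, s, 11, 8, 28, b), (8, 23, p, 11, 8, 28, b)}
π_{G, C} gives {(b, 8)} (3 duplicate(s) eliminated).

{(b, 8)}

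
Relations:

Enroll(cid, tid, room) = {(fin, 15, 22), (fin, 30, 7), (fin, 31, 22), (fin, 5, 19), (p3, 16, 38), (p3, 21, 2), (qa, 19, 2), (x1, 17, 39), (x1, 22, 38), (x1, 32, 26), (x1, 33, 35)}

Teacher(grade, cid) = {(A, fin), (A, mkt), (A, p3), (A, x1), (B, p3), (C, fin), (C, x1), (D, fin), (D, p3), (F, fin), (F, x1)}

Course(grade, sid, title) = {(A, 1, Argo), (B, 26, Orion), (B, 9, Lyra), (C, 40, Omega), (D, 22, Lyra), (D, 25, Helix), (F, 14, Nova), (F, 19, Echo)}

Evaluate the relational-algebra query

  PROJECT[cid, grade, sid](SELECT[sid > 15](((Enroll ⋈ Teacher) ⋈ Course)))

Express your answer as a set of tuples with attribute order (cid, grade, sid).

{(fin, C, 40), (fin, D, 22), (fin, D, 25), (fin, F, 19), (p3, B, 26), (p3, D, 22), (p3, D, 25), (x1, C, 40), (x1, F, 19)}

Natural join on cid: {(fin, 15, 22, A), (fin, 15, 22, C), (fin, 15, 22, D), (fin, 15, 22, F), (fin, 30, 7, A), (fin, 30, 7, C), (fin, 30, 7, D), (fin, 30, 7, F), (fin, 31, 22, A), (fin, 31, 22, C), (fin, 31, 22, D), (fin, 31, 22, F), (fin, 5, 19, A), (fin, 5, 19, C), (fin, 5, 19, D), (fin, 5, 19, F), (p3, 16, 38, A), (p3, 16, 38, B), (p3, 16, 38, D), (p3, 21, 2, A), (p3, 21, 2, B), (p3, 21, 2, D), (x1, 17, 39, A), (x1, 17, 39, C), (x1, 17, 39, F), (x1, 22, 38, A), (x1, 22, 38, C), (x1, 22, 38, F), (x1, 32, 26, A), (x1, 32, 26, C), (x1, 32, 26, F), (x1, 33, 35, A), (x1, 33, 35, C), (x1, 33, 35, F)}
Natural join on grade: {(fin, 15, 22, A, 1, Argo), (fin, 15, 22, C, 40, Omega), (fin, 15, 22, D, 22, Lyra), (fin, 15, 22, D, 25, Helix), (fin, 15, 22, F, 14, Nova), (fin, 15, 22, F, 19, Echo), (fin, 30, 7, A, 1, Argo), (fin, 30, 7, C, 40, Omega), (fin, 30, 7, D, 22, Lyra), (fin, 30, 7, D, 25, Helix), (fin, 30, 7, F, 14, Nova), (fin, 30, 7, F, 19, Echo), (fin, 31, 22, A, 1, Argo), (fin, 31, 22, C, 40, Omega), (fin, 31, 22, D, 22, Lyra), (fin, 31, 22, D, 25, Helix), (fin, 31, 22, F, 14, Nova), (fin, 31, 22, F, 19, Echo), (fin, 5, 19, A, 1, Argo), (fin, 5, 19, C, 40, Omega), (fin, 5, 19, D, 22, Lyra), (fin, 5, 19, D, 25, Helix), (fin, 5, 19, F, 14, Nova), (fin, 5, 19, F, 19, Echo), (p3, 16, 38, A, 1, Argo), (p3, 16, 38, B, 26, Orion), (p3, 16, 38, B, 9, Lyra), (p3, 16, 38, D, 22, Lyra), (p3, 16, 38, D, 25, Helix), (p3, 21, 2, A, 1, Argo), (p3, 21, 2, B, 26, Orion), (p3, 21, 2, B, 9, Lyra), (p3, 21, 2, D, 22, Lyra), (p3, 21, 2, D, 25, Helix), (x1, 17, 39, A, 1, Argo), (x1, 17, 39, C, 40, Omega), (x1, 17, 39, F, 14, Nova), (x1, 17, 39, F, 19, Echo), (x1, 22, 38, A, 1, Argo), (x1, 22, 38, C, 40, Omega), (x1, 22, 38, F, 14, Nova), (x1, 22, 38, F, 19, Echo), (x1, 32, 26, A, 1, Argo), (x1, 32, 26, C, 40, Omega), (x1, 32, 26, F, 14, Nova), (x1, 32, 26, F, 19, Echo), (x1, 33, 35, A, 1, Argo), (x1, 33, 35, C, 40, Omega), (x1, 33, 35, F, 14, Nova), (x1, 33, 35, F, 19, Echo)}
σ[sid > 15]: keep tuples satisfying sid > 15 → {(fin, 15, 22, C, 40, Omega), (fin, 15, 22, D, 22, Lyra), (fin, 15, 22, D, 25, Helix), (fin, 15, 22, F, 19, Echo), (fin, 30, 7, C, 40, Omega), (fin, 30, 7, D, 22, Lyra), (fin, 30, 7, D, 25, Helix), (fin, 30, 7, F, 19, Echo), (fin, 31, 22, C, 40, Omega), (fin, 31, 22, D, 22, Lyra), (fin, 31, 22, D, 25, Helix), (fin, 31, 22, F, 19, Echo), (fin, 5, 19, C, 40, Omega), (fin, 5, 19, D, 22, Lyra), (fin, 5, 19, D, 25, Helix), (fin, 5, 19, F, 19, Echo), (p3, 16, 38, B, 26, Orion), (p3, 16, 38, D, 22, Lyra), (p3, 16, 38, D, 25, Helix), (p3, 21, 2, B, 26, Orion), (p3, 21, 2, D, 22, Lyra), (p3, 21, 2, D, 25, Helix), (x1, 17, 39, C, 40, Omega), (x1, 17, 39, F, 19, Echo), (x1, 22, 38, C, 40, Omega), (x1, 22, 38, F, 19, Echo), (x1, 32, 26, C, 40, Omega), (x1, 32, 26, F, 19, Echo), (x1, 33, 35, C, 40, Omega), (x1, 33, 35, F, 19, Echo)}
Projecting to cid, grade, sid (21 duplicate(s) eliminated): {(fin, C, 40), (fin, D, 22), (fin, D, 25), (fin, F, 19), (p3, B, 26), (p3, D, 22), (p3, D, 25), (x1, C, 40), (x1, F, 19)}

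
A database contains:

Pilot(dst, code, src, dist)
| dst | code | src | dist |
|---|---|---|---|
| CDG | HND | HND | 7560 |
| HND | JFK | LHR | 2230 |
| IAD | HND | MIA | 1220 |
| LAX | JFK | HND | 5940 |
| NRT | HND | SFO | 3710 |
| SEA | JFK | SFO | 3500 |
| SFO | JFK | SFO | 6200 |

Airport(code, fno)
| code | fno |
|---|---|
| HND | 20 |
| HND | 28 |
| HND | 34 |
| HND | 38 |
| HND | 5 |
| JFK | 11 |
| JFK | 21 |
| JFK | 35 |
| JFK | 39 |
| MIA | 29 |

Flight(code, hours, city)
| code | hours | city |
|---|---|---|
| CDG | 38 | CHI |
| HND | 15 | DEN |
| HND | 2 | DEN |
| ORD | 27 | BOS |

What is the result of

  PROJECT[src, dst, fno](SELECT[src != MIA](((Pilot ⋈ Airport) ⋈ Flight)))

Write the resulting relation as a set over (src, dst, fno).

{(HND, CDG, 20), (HND, CDG, 28), (HND, CDG, 34), (HND, CDG, 38), (HND, CDG, 5), (SFO, NRT, 20), (SFO, NRT, 28), (SFO, NRT, 34), (SFO, NRT, 38), (SFO, NRT, 5)}

Natural join on code: {(CDG, HND, HND, 7560, 20), (CDG, HND, HND, 7560, 28), (CDG, HND, HND, 7560, 34), (CDG, HND, HND, 7560, 38), (CDG, HND, HND, 7560, 5), (HND, JFK, LHR, 2230, 11), (HND, JFK, LHR, 2230, 21), (HND, JFK, LHR, 2230, 35), (HND, JFK, LHR, 2230, 39), (IAD, HND, MIA, 1220, 20), (IAD, HND, MIA, 1220, 28), (IAD, HND, MIA, 1220, 34), (IAD, HND, MIA, 1220, 38), (IAD, HND, MIA, 1220, 5), (LAX, JFK, HND, 5940, 11), (LAX, JFK, HND, 5940, 21), (LAX, JFK, HND, 5940, 35), (LAX, JFK, HND, 5940, 39), (NRT, HND, SFO, 3710, 20), (NRT, HND, SFO, 3710, 28), (NRT, HND, SFO, 3710, 34), (NRT, HND, SFO, 3710, 38), (NRT, HND, SFO, 3710, 5), (SEA, JFK, SFO, 3500, 11), (SEA, JFK, SFO, 3500, 21), (SEA, JFK, SFO, 3500, 35), (SEA, JFK, SFO, 3500, 39), (SFO, JFK, SFO, 6200, 11), (SFO, JFK, SFO, 6200, 21), (SFO, JFK, SFO, 6200, 35), (SFO, JFK, SFO, 6200, 39)}
Natural join on code: {(CDG, HND, HND, 7560, 20, 15, DEN), (CDG, HND, HND, 7560, 20, 2, DEN), (CDG, HND, HND, 7560, 28, 15, DEN), (CDG, HND, HND, 7560, 28, 2, DEN), (CDG, HND, HND, 7560, 34, 15, DEN), (CDG, HND, HND, 7560, 34, 2, DEN), (CDG, HND, HND, 7560, 38, 15, DEN), (CDG, HND, HND, 7560, 38, 2, DEN), (CDG, HND, HND, 7560, 5, 15, DEN), (CDG, HND, HND, 7560, 5, 2, DEN), (IAD, HND, MIA, 1220, 20, 15, DEN), (IAD, HND, MIA, 1220, 20, 2, DEN), (IAD, HND, MIA, 1220, 28, 15, DEN), (IAD, HND, MIA, 1220, 28, 2, DEN), (IAD, HND, MIA, 1220, 34, 15, DEN), (IAD, HND, MIA, 1220, 34, 2, DEN), (IAD, HND, MIA, 1220, 38, 15, DEN), (IAD, HND, MIA, 1220, 38, 2, DEN), (IAD, HND, MIA, 1220, 5, 15, DEN), (IAD, HND, MIA, 1220, 5, 2, DEN), (NRT, HND, SFO, 3710, 20, 15, DEN), (NRT, HND, SFO, 3710, 20, 2, DEN), (NRT, HND, SFO, 3710, 28, 15, DEN), (NRT, HND, SFO, 3710, 28, 2, DEN), (NRT, HND, SFO, 3710, 34, 15, DEN), (NRT, HND, SFO, 3710, 34, 2, DEN), (NRT, HND, SFO, 3710, 38, 15, DEN), (NRT, HND, SFO, 3710, 38, 2, DEN), (NRT, HND, SFO, 3710, 5, 15, DEN), (NRT, HND, SFO, 3710, 5, 2, DEN)}
Filtering on src != MIA leaves {(CDG, HND, HND, 7560, 20, 15, DEN), (CDG, HND, HND, 7560, 20, 2, DEN), (CDG, HND, HND, 7560, 28, 15, DEN), (CDG, HND, HND, 7560, 28, 2, DEN), (CDG, HND, HND, 7560, 34, 15, DEN), (CDG, HND, HND, 7560, 34, 2, DEN), (CDG, HND, HND, 7560, 38, 15, DEN), (CDG, HND, HND, 7560, 38, 2, DEN), (CDG, HND, HND, 7560, 5, 15, DEN), (CDG, HND, HND, 7560, 5, 2, DEN), (NRT, HND, SFO, 3710, 20, 15, DEN), (NRT, HND, SFO, 3710, 20, 2, DEN), (NRT, HND, SFO, 3710, 28, 15, DEN), (NRT, HND, SFO, 3710, 28, 2, DEN), (NRT, HND, SFO, 3710, 34, 15, DEN), (NRT, HND, SFO, 3710, 34, 2, DEN), (NRT, HND, SFO, 3710, 38, 15, DEN), (NRT, HND, SFO, 3710, 38, 2, DEN), (NRT, HND, SFO, 3710, 5, 15, DEN), (NRT, HND, SFO, 3710, 5, 2, DEN)}.
π_{src, dst, fno} gives {(HND, CDG, 20), (HND, CDG, 28), (HND, CDG, 34), (HND, CDG, 38), (HND, CDG, 5), (SFO, NRT, 20), (SFO, NRT, 28), (SFO, NRT, 34), (SFO, NRT, 38), (SFO, NRT, 5)} (10 duplicate(s) eliminated).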